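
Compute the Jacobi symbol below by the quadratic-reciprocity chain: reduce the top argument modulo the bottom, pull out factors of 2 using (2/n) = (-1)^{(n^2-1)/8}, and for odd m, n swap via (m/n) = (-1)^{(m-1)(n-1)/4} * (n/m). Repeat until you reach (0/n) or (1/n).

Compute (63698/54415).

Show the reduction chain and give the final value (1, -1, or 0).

(63698/54415) = (9283/54415)   [reduce mod 54415]
reciprocity: (9283/54415) = -1·(54415/9283) since 9283 mod 4 = 3, 54415 mod 4 = 3; sign now -1
(54415/9283) = (8000/9283)   [reduce mod 9283]
8000 = 2^6·125; (2/9283) = -1 since 9283 mod 8 = 3, so (8000/9283) = (-1)^6·(125/9283); sign now -1
reciprocity: (125/9283) = +1·(9283/125) since 125 mod 4 = 1, 9283 mod 4 = 3; sign now -1
(9283/125) = (33/125)   [reduce mod 125]
reciprocity: (33/125) = +1·(125/33) since 33 mod 4 = 1, 125 mod 4 = 1; sign now -1
(125/33) = (26/33)   [reduce mod 33]
26 = 2^1·13; (2/33) = +1 since 33 mod 8 = 1, so (26/33) = (+1)^1·(13/33); sign now -1
reciprocity: (13/33) = +1·(33/13) since 13 mod 4 = 1, 33 mod 4 = 1; sign now -1
(33/13) = (7/13)   [reduce mod 13]
reciprocity: (7/13) = +1·(13/7) since 7 mod 4 = 3, 13 mod 4 = 1; sign now -1
(13/7) = (6/7)   [reduce mod 7]
6 = 2^1·3; (2/7) = +1 since 7 mod 8 = 7, so (6/7) = (+1)^1·(3/7); sign now -1
reciprocity: (3/7) = -1·(7/3) since 3 mod 4 = 3, 7 mod 4 = 3; sign now +1
(7/3) = (1/3)   [reduce mod 3]
(1/3) = 1; final value = sign = +1

1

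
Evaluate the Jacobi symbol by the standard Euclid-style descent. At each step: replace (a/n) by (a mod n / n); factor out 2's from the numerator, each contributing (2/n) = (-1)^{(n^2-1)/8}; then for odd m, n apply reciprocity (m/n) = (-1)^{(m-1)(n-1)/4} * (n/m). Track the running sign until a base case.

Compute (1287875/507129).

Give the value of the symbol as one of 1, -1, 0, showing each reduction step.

-1

(1287875/507129) = (273617/507129)   [reduce mod 507129]
reciprocity: (273617/507129) = +1·(507129/273617) since 273617 mod 4 = 1, 507129 mod 4 = 1; sign now +1
(507129/273617) = (233512/273617)   [reduce mod 273617]
233512 = 2^3·29189; (2/273617) = +1 since 273617 mod 8 = 1, so (233512/273617) = (+1)^3·(29189/273617); sign now +1
reciprocity: (29189/273617) = +1·(273617/29189) since 29189 mod 4 = 1, 273617 mod 4 = 1; sign now +1
(273617/29189) = (10916/29189)   [reduce mod 29189]
10916 = 2^2·2729; (2/29189) = -1 since 29189 mod 8 = 5, so (10916/29189) = (-1)^2·(2729/29189); sign now +1
reciprocity: (2729/29189) = +1·(29189/2729) since 2729 mod 4 = 1, 29189 mod 4 = 1; sign now +1
(29189/2729) = (1899/2729)   [reduce mod 2729]
reciprocity: (1899/2729) = +1·(2729/1899) since 1899 mod 4 = 3, 2729 mod 4 = 1; sign now +1
(2729/1899) = (830/1899)   [reduce mod 1899]
830 = 2^1·415; (2/1899) = -1 since 1899 mod 8 = 3, so (830/1899) = (-1)^1·(415/1899); sign now -1
reciprocity: (415/1899) = -1·(1899/415) since 415 mod 4 = 3, 1899 mod 4 = 3; sign now +1
(1899/415) = (239/415)   [reduce mod 415]
reciprocity: (239/415) = -1·(415/239) since 239 mod 4 = 3, 415 mod 4 = 3; sign now -1
(415/239) = (176/239)   [reduce mod 239]
176 = 2^4·11; (2/239) = +1 since 239 mod 8 = 7, so (176/239) = (+1)^4·(11/239); sign now -1
reciprocity: (11/239) = -1·(239/11) since 11 mod 4 = 3, 239 mod 4 = 3; sign now +1
(239/11) = (8/11)   [reduce mod 11]
8 = 2^3·1; (2/11) = -1 since 11 mod 8 = 3, so (8/11) = (-1)^3·(1/11); sign now -1
(1/11) = 1; final value = sign = -1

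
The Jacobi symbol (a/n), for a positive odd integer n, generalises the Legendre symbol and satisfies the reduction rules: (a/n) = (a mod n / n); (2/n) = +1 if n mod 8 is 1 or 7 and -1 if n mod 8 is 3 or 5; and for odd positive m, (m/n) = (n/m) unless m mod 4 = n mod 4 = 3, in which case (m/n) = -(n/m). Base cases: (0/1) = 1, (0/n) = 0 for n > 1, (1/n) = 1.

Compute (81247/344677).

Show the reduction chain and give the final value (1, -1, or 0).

1

reciprocity: (81247/344677) = +1·(344677/81247) since 81247 mod 4 = 3, 344677 mod 4 = 1; sign now +1
(344677/81247) = (19689/81247)   [reduce mod 81247]
reciprocity: (19689/81247) = +1·(81247/19689) since 19689 mod 4 = 1, 81247 mod 4 = 3; sign now +1
(81247/19689) = (2491/19689)   [reduce mod 19689]
reciprocity: (2491/19689) = +1·(19689/2491) since 2491 mod 4 = 3, 19689 mod 4 = 1; sign now +1
(19689/2491) = (2252/2491)   [reduce mod 2491]
2252 = 2^2·563; (2/2491) = -1 since 2491 mod 8 = 3, so (2252/2491) = (-1)^2·(563/2491); sign now +1
reciprocity: (563/2491) = -1·(2491/563) since 563 mod 4 = 3, 2491 mod 4 = 3; sign now -1
(2491/563) = (239/563)   [reduce mod 563]
reciprocity: (239/563) = -1·(563/239) since 239 mod 4 = 3, 563 mod 4 = 3; sign now +1
(563/239) = (85/239)   [reduce mod 239]
reciprocity: (85/239) = +1·(239/85) since 85 mod 4 = 1, 239 mod 4 = 3; sign now +1
(239/85) = (69/85)   [reduce mod 85]
reciprocity: (69/85) = +1·(85/69) since 69 mod 4 = 1, 85 mod 4 = 1; sign now +1
(85/69) = (16/69)   [reduce mod 69]
16 = 2^4·1; (2/69) = -1 since 69 mod 8 = 5, so (16/69) = (-1)^4·(1/69); sign now +1
(1/69) = 1; final value = sign = +1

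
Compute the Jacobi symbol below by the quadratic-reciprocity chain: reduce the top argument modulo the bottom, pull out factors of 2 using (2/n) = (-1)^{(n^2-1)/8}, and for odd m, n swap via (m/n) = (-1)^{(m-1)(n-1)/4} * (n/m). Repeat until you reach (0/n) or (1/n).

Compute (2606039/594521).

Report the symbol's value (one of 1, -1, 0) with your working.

1

(2606039/594521) = (227955/594521)   [reduce mod 594521]
reciprocity: (227955/594521) = +1·(594521/227955) since 227955 mod 4 = 3, 594521 mod 4 = 1; sign now +1
(594521/227955) = (138611/227955)   [reduce mod 227955]
reciprocity: (138611/227955) = -1·(227955/138611) since 138611 mod 4 = 3, 227955 mod 4 = 3; sign now -1
(227955/138611) = (89344/138611)   [reduce mod 138611]
89344 = 2^8·349; (2/138611) = -1 since 138611 mod 8 = 3, so (89344/138611) = (-1)^8·(349/138611); sign now -1
reciprocity: (349/138611) = +1·(138611/349) since 349 mod 4 = 1, 138611 mod 4 = 3; sign now -1
(138611/349) = (58/349)   [reduce mod 349]
58 = 2^1·29; (2/349) = -1 since 349 mod 8 = 5, so (58/349) = (-1)^1·(29/349); sign now +1
reciprocity: (29/349) = +1·(349/29) since 29 mod 4 = 1, 349 mod 4 = 1; sign now +1
(349/29) = (1/29)   [reduce mod 29]
(1/29) = 1; final value = sign = +1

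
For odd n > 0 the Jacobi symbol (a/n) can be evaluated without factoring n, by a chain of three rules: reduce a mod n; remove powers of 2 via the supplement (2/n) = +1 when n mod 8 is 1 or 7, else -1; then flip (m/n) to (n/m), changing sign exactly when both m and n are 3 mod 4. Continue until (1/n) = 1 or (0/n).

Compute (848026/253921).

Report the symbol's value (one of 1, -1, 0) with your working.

-1

(848026/253921) = (86263/253921)   [reduce mod 253921]
reciprocity: (86263/253921) = +1·(253921/86263) since 86263 mod 4 = 3, 253921 mod 4 = 1; sign now +1
(253921/86263) = (81395/86263)   [reduce mod 86263]
reciprocity: (81395/86263) = -1·(86263/81395) since 81395 mod 4 = 3, 86263 mod 4 = 3; sign now -1
(86263/81395) = (4868/81395)   [reduce mod 81395]
4868 = 2^2·1217; (2/81395) = -1 since 81395 mod 8 = 3, so (4868/81395) = (-1)^2·(1217/81395); sign now -1
reciprocity: (1217/81395) = +1·(81395/1217) since 1217 mod 4 = 1, 81395 mod 4 = 3; sign now -1
(81395/1217) = (1073/1217)   [reduce mod 1217]
reciprocity: (1073/1217) = +1·(1217/1073) since 1073 mod 4 = 1, 1217 mod 4 = 1; sign now -1
(1217/1073) = (144/1073)   [reduce mod 1073]
144 = 2^4·9; (2/1073) = +1 since 1073 mod 8 = 1, so (144/1073) = (+1)^4·(9/1073); sign now -1
reciprocity: (9/1073) = +1·(1073/9) since 9 mod 4 = 1, 1073 mod 4 = 1; sign now -1
(1073/9) = (2/9)   [reduce mod 9]
2 = 2^1·1; (2/9) = +1 since 9 mod 8 = 1, so (2/9) = (+1)^1·(1/9); sign now -1
(1/9) = 1; final value = sign = -1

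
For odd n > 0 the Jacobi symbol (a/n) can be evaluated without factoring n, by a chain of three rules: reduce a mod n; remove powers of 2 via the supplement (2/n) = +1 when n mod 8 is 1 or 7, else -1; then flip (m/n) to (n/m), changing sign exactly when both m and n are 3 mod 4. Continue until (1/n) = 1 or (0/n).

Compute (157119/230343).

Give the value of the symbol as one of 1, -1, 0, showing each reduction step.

flip (157119/230343) -> (230343/157119): both odd, 157119 mod 4 = 3, 230343 mod 4 = 3, so the flip contributes -1; sign now -1
(230343/157119): 230343 mod 157119 = 73224, so (230343/157119) = (73224/157119)
factor out 2^3: 73224 = 2^3·9153; with 157119 mod 8 = 7, (2/157119) = +1; sign now -1; continue with (9153/157119)
flip (9153/157119) -> (157119/9153): both odd, 9153 mod 4 = 1, 157119 mod 4 = 3, so the flip contributes +1; sign now -1
(157119/9153): 157119 mod 9153 = 1518, so (157119/9153) = (1518/9153)
factor out 2^1: 1518 = 2^1·759; with 9153 mod 8 = 1, (2/9153) = +1; sign now -1; continue with (759/9153)
flip (759/9153) -> (9153/759): both odd, 759 mod 4 = 3, 9153 mod 4 = 1, so the flip contributes +1; sign now -1
(9153/759): 9153 mod 759 = 45, so (9153/759) = (45/759)
flip (45/759) -> (759/45): both odd, 45 mod 4 = 1, 759 mod 4 = 3, so the flip contributes +1; sign now -1
(759/45): 759 mod 45 = 39, so (759/45) = (39/45)
flip (39/45) -> (45/39): both odd, 39 mod 4 = 3, 45 mod 4 = 1, so the flip contributes +1; sign now -1
(45/39): 45 mod 39 = 6, so (45/39) = (6/39)
factor out 2^1: 6 = 2^1·3; with 39 mod 8 = 7, (2/39) = +1; sign now -1; continue with (3/39)
flip (3/39) -> (39/3): both odd, 3 mod 4 = 3, 39 mod 4 = 3, so the flip contributes -1; sign now +1
(39/3): 39 mod 3 = 0, so (39/3) = (0/3)
reached (0/3); gcd(a, n) > 1, so (0/3) = 0 and the symbol is 0

0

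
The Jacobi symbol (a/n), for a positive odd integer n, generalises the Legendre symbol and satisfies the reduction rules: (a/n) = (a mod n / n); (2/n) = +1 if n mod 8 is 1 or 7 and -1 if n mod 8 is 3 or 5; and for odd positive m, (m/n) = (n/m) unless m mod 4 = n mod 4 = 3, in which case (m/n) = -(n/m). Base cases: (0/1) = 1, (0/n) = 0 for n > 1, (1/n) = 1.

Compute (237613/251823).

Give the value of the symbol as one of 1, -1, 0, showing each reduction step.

1

reciprocity: (237613/251823) = +1·(251823/237613) since 237613 mod 4 = 1, 251823 mod 4 = 3; sign now +1
(251823/237613) = (14210/237613)   [reduce mod 237613]
14210 = 2^1·7105; (2/237613) = -1 since 237613 mod 8 = 5, so (14210/237613) = (-1)^1·(7105/237613); sign now -1
reciprocity: (7105/237613) = +1·(237613/7105) since 7105 mod 4 = 1, 237613 mod 4 = 1; sign now -1
(237613/7105) = (3148/7105)   [reduce mod 7105]
3148 = 2^2·787; (2/7105) = +1 since 7105 mod 8 = 1, so (3148/7105) = (+1)^2·(787/7105); sign now -1
reciprocity: (787/7105) = +1·(7105/787) since 787 mod 4 = 3, 7105 mod 4 = 1; sign now -1
(7105/787) = (22/787)   [reduce mod 787]
22 = 2^1·11; (2/787) = -1 since 787 mod 8 = 3, so (22/787) = (-1)^1·(11/787); sign now +1
reciprocity: (11/787) = -1·(787/11) since 11 mod 4 = 3, 787 mod 4 = 3; sign now -1
(787/11) = (6/11)   [reduce mod 11]
6 = 2^1·3; (2/11) = -1 since 11 mod 8 = 3, so (6/11) = (-1)^1·(3/11); sign now +1
reciprocity: (3/11) = -1·(11/3) since 3 mod 4 = 3, 11 mod 4 = 3; sign now -1
(11/3) = (2/3)   [reduce mod 3]
2 = 2^1·1; (2/3) = -1 since 3 mod 8 = 3, so (2/3) = (-1)^1·(1/3); sign now +1
(1/3) = 1; final value = sign = +1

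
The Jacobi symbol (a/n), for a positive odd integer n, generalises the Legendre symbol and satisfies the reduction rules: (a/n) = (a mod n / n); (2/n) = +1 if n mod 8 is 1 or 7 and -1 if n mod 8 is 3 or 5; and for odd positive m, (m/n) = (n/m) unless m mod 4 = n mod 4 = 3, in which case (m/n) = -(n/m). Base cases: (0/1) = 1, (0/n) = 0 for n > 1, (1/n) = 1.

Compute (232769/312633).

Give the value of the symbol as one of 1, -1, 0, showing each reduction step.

-1

reciprocity: (232769/312633) = +1·(312633/232769) since 232769 mod 4 = 1, 312633 mod 4 = 1; sign now +1
(312633/232769) = (79864/232769)   [reduce mod 232769]
79864 = 2^3·9983; (2/232769) = +1 since 232769 mod 8 = 1, so (79864/232769) = (+1)^3·(9983/232769); sign now +1
reciprocity: (9983/232769) = +1·(232769/9983) since 9983 mod 4 = 3, 232769 mod 4 = 1; sign now +1
(232769/9983) = (3160/9983)   [reduce mod 9983]
3160 = 2^3·395; (2/9983) = +1 since 9983 mod 8 = 7, so (3160/9983) = (+1)^3·(395/9983); sign now +1
reciprocity: (395/9983) = -1·(9983/395) since 395 mod 4 = 3, 9983 mod 4 = 3; sign now -1
(9983/395) = (108/395)   [reduce mod 395]
108 = 2^2·27; (2/395) = -1 since 395 mod 8 = 3, so (108/395) = (-1)^2·(27/395); sign now -1
reciprocity: (27/395) = -1·(395/27) since 27 mod 4 = 3, 395 mod 4 = 3; sign now +1
(395/27) = (17/27)   [reduce mod 27]
reciprocity: (17/27) = +1·(27/17) since 17 mod 4 = 1, 27 mod 4 = 3; sign now +1
(27/17) = (10/17)   [reduce mod 17]
10 = 2^1·5; (2/17) = +1 since 17 mod 8 = 1, so (10/17) = (+1)^1·(5/17); sign now +1
reciprocity: (5/17) = +1·(17/5) since 5 mod 4 = 1, 17 mod 4 = 1; sign now +1
(17/5) = (2/5)   [reduce mod 5]
2 = 2^1·1; (2/5) = -1 since 5 mod 8 = 5, so (2/5) = (-1)^1·(1/5); sign now -1
(1/5) = 1; final value = sign = -1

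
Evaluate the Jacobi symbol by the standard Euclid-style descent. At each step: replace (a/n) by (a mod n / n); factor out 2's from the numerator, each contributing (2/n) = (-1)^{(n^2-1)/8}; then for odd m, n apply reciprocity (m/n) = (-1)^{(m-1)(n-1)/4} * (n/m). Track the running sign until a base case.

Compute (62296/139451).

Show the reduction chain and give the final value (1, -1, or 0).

0

62296 = 2^3·7787; (2/139451) = -1 since 139451 mod 8 = 3, so (62296/139451) = (-1)^3·(7787/139451); sign now -1
reciprocity: (7787/139451) = -1·(139451/7787) since 7787 mod 4 = 3, 139451 mod 4 = 3; sign now +1
(139451/7787) = (7072/7787)   [reduce mod 7787]
7072 = 2^5·221; (2/7787) = -1 since 7787 mod 8 = 3, so (7072/7787) = (-1)^5·(221/7787); sign now -1
reciprocity: (221/7787) = +1·(7787/221) since 221 mod 4 = 1, 7787 mod 4 = 3; sign now -1
(7787/221) = (52/221)   [reduce mod 221]
52 = 2^2·13; (2/221) = -1 since 221 mod 8 = 5, so (52/221) = (-1)^2·(13/221); sign now -1
reciprocity: (13/221) = +1·(221/13) since 13 mod 4 = 1, 221 mod 4 = 1; sign now -1
(221/13) = (0/13)   [reduce mod 13]
(0/13) = 0   [gcd(a, n) > 1]; final value = 0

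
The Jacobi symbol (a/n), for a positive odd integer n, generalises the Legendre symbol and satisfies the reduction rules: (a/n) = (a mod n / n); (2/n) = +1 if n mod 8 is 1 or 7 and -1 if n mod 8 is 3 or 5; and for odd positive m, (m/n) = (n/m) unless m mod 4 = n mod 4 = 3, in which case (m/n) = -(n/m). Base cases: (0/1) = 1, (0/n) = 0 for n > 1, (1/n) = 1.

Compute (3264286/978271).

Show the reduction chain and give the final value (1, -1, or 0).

(3264286/978271): 3264286 mod 978271 = 329473, so (3264286/978271) = (329473/978271)
flip (329473/978271) -> (978271/329473): both odd, 329473 mod 4 = 1, 978271 mod 4 = 3, so the flip contributes +1; sign now +1
(978271/329473): 978271 mod 329473 = 319325, so (978271/329473) = (319325/329473)
flip (319325/329473) -> (329473/319325): both odd, 319325 mod 4 = 1, 329473 mod 4 = 1, so the flip contributes +1; sign now +1
(329473/319325): 329473 mod 319325 = 10148, so (329473/319325) = (10148/319325)
factor out 2^2: 10148 = 2^2·2537; with 319325 mod 8 = 5, (2/319325) = -1; sign now +1; continue with (2537/319325)
flip (2537/319325) -> (319325/2537): both odd, 2537 mod 4 = 1, 319325 mod 4 = 1, so the flip contributes +1; sign now +1
(319325/2537): 319325 mod 2537 = 2200, so (319325/2537) = (2200/2537)
factor out 2^3: 2200 = 2^3·275; with 2537 mod 8 = 1, (2/2537) = +1; sign now +1; continue with (275/2537)
flip (275/2537) -> (2537/275): both odd, 275 mod 4 = 3, 2537 mod 4 = 1, so the flip contributes +1; sign now +1
(2537/275): 2537 mod 275 = 62, so (2537/275) = (62/275)
factor out 2^1: 62 = 2^1·31; with 275 mod 8 = 3, (2/275) = -1; sign now -1; continue with (31/275)
flip (31/275) -> (275/31): both odd, 31 mod 4 = 3, 275 mod 4 = 3, so the flip contributes -1; sign now +1
(275/31): 275 mod 31 = 27, so (275/31) = (27/31)
flip (27/31) -> (31/27): both odd, 27 mod 4 = 3, 31 mod 4 = 3, so the flip contributes -1; sign now -1
(31/27): 31 mod 27 = 4, so (31/27) = (4/27)
factor out 2^2: 4 = 2^2·1; with 27 mod 8 = 3, (2/27) = -1; sign now -1; continue with (1/27)
reached (1/27) = 1, so the symbol is -1

-1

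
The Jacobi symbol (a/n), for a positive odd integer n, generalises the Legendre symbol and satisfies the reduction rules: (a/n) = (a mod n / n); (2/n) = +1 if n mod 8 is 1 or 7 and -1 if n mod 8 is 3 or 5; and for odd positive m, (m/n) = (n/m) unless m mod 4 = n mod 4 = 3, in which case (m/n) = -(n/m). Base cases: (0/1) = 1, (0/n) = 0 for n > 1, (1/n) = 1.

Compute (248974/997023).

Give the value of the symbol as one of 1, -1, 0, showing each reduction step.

-1

factor out 2^1: 248974 = 2^1·124487; with 997023 mod 8 = 7, (2/997023) = +1; sign now +1; continue with (124487/997023)
flip (124487/997023) -> (997023/124487): both odd, 124487 mod 4 = 3, 997023 mod 4 = 3, so the flip contributes -1; sign now -1
(997023/124487): 997023 mod 124487 = 1127, so (997023/124487) = (1127/124487)
flip (1127/124487) -> (124487/1127): both odd, 1127 mod 4 = 3, 124487 mod 4 = 3, so the flip contributes -1; sign now +1
(124487/1127): 124487 mod 1127 = 517, so (124487/1127) = (517/1127)
flip (517/1127) -> (1127/517): both odd, 517 mod 4 = 1, 1127 mod 4 = 3, so the flip contributes +1; sign now +1
(1127/517): 1127 mod 517 = 93, so (1127/517) = (93/517)
flip (93/517) -> (517/93): both odd, 93 mod 4 = 1, 517 mod 4 = 1, so the flip contributes +1; sign now +1
(517/93): 517 mod 93 = 52, so (517/93) = (52/93)
factor out 2^2: 52 = 2^2·13; with 93 mod 8 = 5, (2/93) = -1; sign now +1; continue with (13/93)
flip (13/93) -> (93/13): both odd, 13 mod 4 = 1, 93 mod 4 = 1, so the flip contributes +1; sign now +1
(93/13): 93 mod 13 = 2, so (93/13) = (2/13)
factor out 2^1: 2 = 2^1·1; with 13 mod 8 = 5, (2/13) = -1; sign now -1; continue with (1/13)
reached (1/13) = 1, so the symbol is -1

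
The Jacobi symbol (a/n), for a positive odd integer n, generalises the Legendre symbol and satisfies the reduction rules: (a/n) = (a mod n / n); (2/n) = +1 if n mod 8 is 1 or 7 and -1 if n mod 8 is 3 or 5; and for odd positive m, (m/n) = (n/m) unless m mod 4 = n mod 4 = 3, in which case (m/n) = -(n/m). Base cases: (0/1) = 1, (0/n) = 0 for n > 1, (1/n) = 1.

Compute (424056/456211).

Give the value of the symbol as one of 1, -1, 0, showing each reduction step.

factor out 2^3: 424056 = 2^3·53007; with 456211 mod 8 = 3, (2/456211) = -1; sign now -1; continue with (53007/456211)
flip (53007/456211) -> (456211/53007): both odd, 53007 mod 4 = 3, 456211 mod 4 = 3, so the flip contributes -1; sign now +1
(456211/53007): 456211 mod 53007 = 32155, so (456211/53007) = (32155/53007)
flip (32155/53007) -> (53007/32155): both odd, 32155 mod 4 = 3, 53007 mod 4 = 3, so the flip contributes -1; sign now -1
(53007/32155): 53007 mod 32155 = 20852, so (53007/32155) = (20852/32155)
factor out 2^2: 20852 = 2^2·5213; with 32155 mod 8 = 3, (2/32155) = -1; sign now -1; continue with (5213/32155)
flip (5213/32155) -> (32155/5213): both odd, 5213 mod 4 = 1, 32155 mod 4 = 3, so the flip contributes +1; sign now -1
(32155/5213): 32155 mod 5213 = 877, so (32155/5213) = (877/5213)
flip (877/5213) -> (5213/877): both odd, 877 mod 4 = 1, 5213 mod 4 = 1, so the flip contributes +1; sign now -1
(5213/877): 5213 mod 877 = 828, so (5213/877) = (828/877)
factor out 2^2: 828 = 2^2·207; with 877 mod 8 = 5, (2/877) = -1; sign now -1; continue with (207/877)
flip (207/877) -> (877/207): both odd, 207 mod 4 = 3, 877 mod 4 = 1, so the flip contributes +1; sign now -1
(877/207): 877 mod 207 = 49, so (877/207) = (49/207)
flip (49/207) -> (207/49): both odd, 49 mod 4 = 1, 207 mod 4 = 3, so the flip contributes +1; sign now -1
(207/49): 207 mod 49 = 11, so (207/49) = (11/49)
flip (11/49) -> (49/11): both odd, 11 mod 4 = 3, 49 mod 4 = 1, so the flip contributes +1; sign now -1
(49/11): 49 mod 11 = 5, so (49/11) = (5/11)
flip (5/11) -> (11/5): both odd, 5 mod 4 = 1, 11 mod 4 = 3, so the flip contributes +1; sign now -1
(11/5): 11 mod 5 = 1, so (11/5) = (1/5)
reached (1/5) = 1, so the symbol is -1

-1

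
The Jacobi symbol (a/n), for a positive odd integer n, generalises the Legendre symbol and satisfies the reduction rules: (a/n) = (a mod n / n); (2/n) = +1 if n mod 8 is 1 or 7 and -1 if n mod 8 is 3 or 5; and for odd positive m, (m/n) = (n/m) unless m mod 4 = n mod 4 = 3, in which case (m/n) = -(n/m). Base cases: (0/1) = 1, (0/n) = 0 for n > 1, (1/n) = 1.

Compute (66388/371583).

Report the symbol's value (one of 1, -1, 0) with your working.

66388 = 2^2·16597; (2/371583) = +1 since 371583 mod 8 = 7, so (66388/371583) = (+1)^2·(16597/371583); sign now +1
reciprocity: (16597/371583) = +1·(371583/16597) since 16597 mod 4 = 1, 371583 mod 4 = 3; sign now +1
(371583/16597) = (6449/16597)   [reduce mod 16597]
reciprocity: (6449/16597) = +1·(16597/6449) since 6449 mod 4 = 1, 16597 mod 4 = 1; sign now +1
(16597/6449) = (3699/6449)   [reduce mod 6449]
reciprocity: (3699/6449) = +1·(6449/3699) since 3699 mod 4 = 3, 6449 mod 4 = 1; sign now +1
(6449/3699) = (2750/3699)   [reduce mod 3699]
2750 = 2^1·1375; (2/3699) = -1 since 3699 mod 8 = 3, so (2750/3699) = (-1)^1·(1375/3699); sign now -1
reciprocity: (1375/3699) = -1·(3699/1375) since 1375 mod 4 = 3, 3699 mod 4 = 3; sign now +1
(3699/1375) = (949/1375)   [reduce mod 1375]
reciprocity: (949/1375) = +1·(1375/949) since 949 mod 4 = 1, 1375 mod 4 = 3; sign now +1
(1375/949) = (426/949)   [reduce mod 949]
426 = 2^1·213; (2/949) = -1 since 949 mod 8 = 5, so (426/949) = (-1)^1·(213/949); sign now -1
reciprocity: (213/949) = +1·(949/213) since 213 mod 4 = 1, 949 mod 4 = 1; sign now -1
(949/213) = (97/213)   [reduce mod 213]
reciprocity: (97/213) = +1·(213/97) since 97 mod 4 = 1, 213 mod 4 = 1; sign now -1
(213/97) = (19/97)   [reduce mod 97]
reciprocity: (19/97) = +1·(97/19) since 19 mod 4 = 3, 97 mod 4 = 1; sign now -1
(97/19) = (2/19)   [reduce mod 19]
2 = 2^1·1; (2/19) = -1 since 19 mod 8 = 3, so (2/19) = (-1)^1·(1/19); sign now +1
(1/19) = 1; final value = sign = +1

1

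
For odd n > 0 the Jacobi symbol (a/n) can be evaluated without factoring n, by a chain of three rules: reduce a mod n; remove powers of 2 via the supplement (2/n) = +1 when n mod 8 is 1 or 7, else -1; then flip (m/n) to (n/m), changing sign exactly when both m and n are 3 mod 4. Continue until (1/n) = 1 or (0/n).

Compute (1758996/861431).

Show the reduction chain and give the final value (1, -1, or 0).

(1758996/861431): 1758996 mod 861431 = 36134, so (1758996/861431) = (36134/861431)
factor out 2^1: 36134 = 2^1·18067; with 861431 mod 8 = 7, (2/861431) = +1; sign now +1; continue with (18067/861431)
flip (18067/861431) -> (861431/18067): both odd, 18067 mod 4 = 3, 861431 mod 4 = 3, so the flip contributes -1; sign now -1
(861431/18067): 861431 mod 18067 = 12282, so (861431/18067) = (12282/18067)
factor out 2^1: 12282 = 2^1·6141; with 18067 mod 8 = 3, (2/18067) = -1; sign now +1; continue with (6141/18067)
flip (6141/18067) -> (18067/6141): both odd, 6141 mod 4 = 1, 18067 mod 4 = 3, so the flip contributes +1; sign now +1
(18067/6141): 18067 mod 6141 = 5785, so (18067/6141) = (5785/6141)
flip (5785/6141) -> (6141/5785): both odd, 5785 mod 4 = 1, 6141 mod 4 = 1, so the flip contributes +1; sign now +1
(6141/5785): 6141 mod 5785 = 356, so (6141/5785) = (356/5785)
factor out 2^2: 356 = 2^2·89; with 5785 mod 8 = 1, (2/5785) = +1; sign now +1; continue with (89/5785)
flip (89/5785) -> (5785/89): both odd, 89 mod 4 = 1, 5785 mod 4 = 1, so the flip contributes +1; sign now +1
(5785/89): 5785 mod 89 = 0, so (5785/89) = (0/89)
reached (0/89); gcd(a, n) > 1, so (0/89) = 0 and the symbol is 0

0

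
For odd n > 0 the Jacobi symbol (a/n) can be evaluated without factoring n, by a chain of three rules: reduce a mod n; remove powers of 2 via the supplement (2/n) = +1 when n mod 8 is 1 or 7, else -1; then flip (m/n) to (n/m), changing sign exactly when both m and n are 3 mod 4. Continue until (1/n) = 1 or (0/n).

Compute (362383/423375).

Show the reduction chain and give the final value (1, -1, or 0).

flip (362383/423375) -> (423375/362383): both odd, 362383 mod 4 = 3, 423375 mod 4 = 3, so the flip contributes -1; sign now -1
(423375/362383): 423375 mod 362383 = 60992, so (423375/362383) = (60992/362383)
factor out 2^6: 60992 = 2^6·953; with 362383 mod 8 = 7, (2/362383) = +1; sign now -1; continue with (953/362383)
flip (953/362383) -> (362383/953): both odd, 953 mod 4 = 1, 362383 mod 4 = 3, so the flip contributes +1; sign now -1
(362383/953): 362383 mod 953 = 243, so (362383/953) = (243/953)
flip (243/953) -> (953/243): both odd, 243 mod 4 = 3, 953 mod 4 = 1, so the flip contributes +1; sign now -1
(953/243): 953 mod 243 = 224, so (953/243) = (224/243)
factor out 2^5: 224 = 2^5·7; with 243 mod 8 = 3, (2/243) = -1; sign now +1; continue with (7/243)
flip (7/243) -> (243/7): both odd, 7 mod 4 = 3, 243 mod 4 = 3, so the flip contributes -1; sign now -1
(243/7): 243 mod 7 = 5, so (243/7) = (5/7)
flip (5/7) -> (7/5): both odd, 5 mod 4 = 1, 7 mod 4 = 3, so the flip contributes +1; sign now -1
(7/5): 7 mod 5 = 2, so (7/5) = (2/5)
factor out 2^1: 2 = 2^1·1; with 5 mod 8 = 5, (2/5) = -1; sign now +1; continue with (1/5)
reached (1/5) = 1, so the symbol is +1

1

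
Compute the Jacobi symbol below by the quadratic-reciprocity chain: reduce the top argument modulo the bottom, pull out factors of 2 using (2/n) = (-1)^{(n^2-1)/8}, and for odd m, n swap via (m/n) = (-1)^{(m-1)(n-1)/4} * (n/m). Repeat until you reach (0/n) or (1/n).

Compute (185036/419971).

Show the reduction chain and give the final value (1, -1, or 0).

-1

factor out 2^2: 185036 = 2^2·46259; with 419971 mod 8 = 3, (2/419971) = -1; sign now +1; continue with (46259/419971)
flip (46259/419971) -> (419971/46259): both odd, 46259 mod 4 = 3, 419971 mod 4 = 3, so the flip contributes -1; sign now -1
(419971/46259): 419971 mod 46259 = 3640, so (419971/46259) = (3640/46259)
factor out 2^3: 3640 = 2^3·455; with 46259 mod 8 = 3, (2/46259) = -1; sign now +1; continue with (455/46259)
flip (455/46259) -> (46259/455): both odd, 455 mod 4 = 3, 46259 mod 4 = 3, so the flip contributes -1; sign now -1
(46259/455): 46259 mod 455 = 304, so (46259/455) = (304/455)
factor out 2^4: 304 = 2^4·19; with 455 mod 8 = 7, (2/455) = +1; sign now -1; continue with (19/455)
flip (19/455) -> (455/19): both odd, 19 mod 4 = 3, 455 mod 4 = 3, so the flip contributes -1; sign now +1
(455/19): 455 mod 19 = 18, so (455/19) = (18/19)
factor out 2^1: 18 = 2^1·9; with 19 mod 8 = 3, (2/19) = -1; sign now -1; continue with (9/19)
flip (9/19) -> (19/9): both odd, 9 mod 4 = 1, 19 mod 4 = 3, so the flip contributes +1; sign now -1
(19/9): 19 mod 9 = 1, so (19/9) = (1/9)
reached (1/9) = 1, so the symbol is -1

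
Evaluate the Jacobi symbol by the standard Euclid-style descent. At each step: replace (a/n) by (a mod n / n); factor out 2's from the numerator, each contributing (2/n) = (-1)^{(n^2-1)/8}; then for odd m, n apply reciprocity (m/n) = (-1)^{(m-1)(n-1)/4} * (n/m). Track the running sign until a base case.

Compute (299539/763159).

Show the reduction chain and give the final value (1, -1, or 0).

reciprocity: (299539/763159) = -1·(763159/299539) since 299539 mod 4 = 3, 763159 mod 4 = 3; sign now -1
(763159/299539) = (164081/299539)   [reduce mod 299539]
reciprocity: (164081/299539) = +1·(299539/164081) since 164081 mod 4 = 1, 299539 mod 4 = 3; sign now -1
(299539/164081) = (135458/164081)   [reduce mod 164081]
135458 = 2^1·67729; (2/164081) = +1 since 164081 mod 8 = 1, so (135458/164081) = (+1)^1·(67729/164081); sign now -1
reciprocity: (67729/164081) = +1·(164081/67729) since 67729 mod 4 = 1, 164081 mod 4 = 1; sign now -1
(164081/67729) = (28623/67729)   [reduce mod 67729]
reciprocity: (28623/67729) = +1·(67729/28623) since 28623 mod 4 = 3, 67729 mod 4 = 1; sign now -1
(67729/28623) = (10483/28623)   [reduce mod 28623]
reciprocity: (10483/28623) = -1·(28623/10483) since 10483 mod 4 = 3, 28623 mod 4 = 3; sign now +1
(28623/10483) = (7657/10483)   [reduce mod 10483]
reciprocity: (7657/10483) = +1·(10483/7657) since 7657 mod 4 = 1, 10483 mod 4 = 3; sign now +1
(10483/7657) = (2826/7657)   [reduce mod 7657]
2826 = 2^1·1413; (2/7657) = +1 since 7657 mod 8 = 1, so (2826/7657) = (+1)^1·(1413/7657); sign now +1
reciprocity: (1413/7657) = +1·(7657/1413) since 1413 mod 4 = 1, 7657 mod 4 = 1; sign now +1
(7657/1413) = (592/1413)   [reduce mod 1413]
592 = 2^4·37; (2/1413) = -1 since 1413 mod 8 = 5, so (592/1413) = (-1)^4·(37/1413); sign now +1
reciprocity: (37/1413) = +1·(1413/37) since 37 mod 4 = 1, 1413 mod 4 = 1; sign now +1
(1413/37) = (7/37)   [reduce mod 37]
reciprocity: (7/37) = +1·(37/7) since 7 mod 4 = 3, 37 mod 4 = 1; sign now +1
(37/7) = (2/7)   [reduce mod 7]
2 = 2^1·1; (2/7) = +1 since 7 mod 8 = 7, so (2/7) = (+1)^1·(1/7); sign now +1
(1/7) = 1; final value = sign = +1

1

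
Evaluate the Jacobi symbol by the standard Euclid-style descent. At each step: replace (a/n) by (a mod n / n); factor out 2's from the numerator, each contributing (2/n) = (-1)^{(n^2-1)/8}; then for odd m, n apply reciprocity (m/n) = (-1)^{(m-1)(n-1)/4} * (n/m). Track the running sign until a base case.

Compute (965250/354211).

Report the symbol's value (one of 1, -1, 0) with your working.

(965250/354211) = (256828/354211)   [reduce mod 354211]
256828 = 2^2·64207; (2/354211) = -1 since 354211 mod 8 = 3, so (256828/354211) = (-1)^2·(64207/354211); sign now +1
reciprocity: (64207/354211) = -1·(354211/64207) since 64207 mod 4 = 3, 354211 mod 4 = 3; sign now -1
(354211/64207) = (33176/64207)   [reduce mod 64207]
33176 = 2^3·4147; (2/64207) = +1 since 64207 mod 8 = 7, so (33176/64207) = (+1)^3·(4147/64207); sign now -1
reciprocity: (4147/64207) = -1·(64207/4147) since 4147 mod 4 = 3, 64207 mod 4 = 3; sign now +1
(64207/4147) = (2002/4147)   [reduce mod 4147]
2002 = 2^1·1001; (2/4147) = -1 since 4147 mod 8 = 3, so (2002/4147) = (-1)^1·(1001/4147); sign now -1
reciprocity: (1001/4147) = +1·(4147/1001) since 1001 mod 4 = 1, 4147 mod 4 = 3; sign now -1
(4147/1001) = (143/1001)   [reduce mod 1001]
reciprocity: (143/1001) = +1·(1001/143) since 143 mod 4 = 3, 1001 mod 4 = 1; sign now -1
(1001/143) = (0/143)   [reduce mod 143]
(0/143) = 0   [gcd(a, n) > 1]; final value = 0

0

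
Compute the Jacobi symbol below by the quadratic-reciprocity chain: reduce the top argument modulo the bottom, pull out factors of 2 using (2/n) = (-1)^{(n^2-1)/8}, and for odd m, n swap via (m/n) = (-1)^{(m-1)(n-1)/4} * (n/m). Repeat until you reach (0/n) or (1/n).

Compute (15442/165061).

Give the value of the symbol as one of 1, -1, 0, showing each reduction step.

1

factor out 2^1: 15442 = 2^1·7721; with 165061 mod 8 = 5, (2/165061) = -1; sign now -1; continue with (7721/165061)
flip (7721/165061) -> (165061/7721): both odd, 7721 mod 4 = 1, 165061 mod 4 = 1, so the flip contributes +1; sign now -1
(165061/7721): 165061 mod 7721 = 2920, so (165061/7721) = (2920/7721)
factor out 2^3: 2920 = 2^3·365; with 7721 mod 8 = 1, (2/7721) = +1; sign now -1; continue with (365/7721)
flip (365/7721) -> (7721/365): both odd, 365 mod 4 = 1, 7721 mod 4 = 1, so the flip contributes +1; sign now -1
(7721/365): 7721 mod 365 = 56, so (7721/365) = (56/365)
factor out 2^3: 56 = 2^3·7; with 365 mod 8 = 5, (2/365) = -1; sign now +1; continue with (7/365)
flip (7/365) -> (365/7): both odd, 7 mod 4 = 3, 365 mod 4 = 1, so the flip contributes +1; sign now +1
(365/7): 365 mod 7 = 1, so (365/7) = (1/7)
reached (1/7) = 1, so the symbol is +1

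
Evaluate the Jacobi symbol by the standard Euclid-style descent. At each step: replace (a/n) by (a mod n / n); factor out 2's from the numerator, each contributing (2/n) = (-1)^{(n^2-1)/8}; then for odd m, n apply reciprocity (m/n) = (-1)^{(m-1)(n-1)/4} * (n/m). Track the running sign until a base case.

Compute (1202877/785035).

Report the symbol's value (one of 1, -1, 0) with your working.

(1202877/785035) = (417842/785035)   [reduce mod 785035]
417842 = 2^1·208921; (2/785035) = -1 since 785035 mod 8 = 3, so (417842/785035) = (-1)^1·(208921/785035); sign now -1
reciprocity: (208921/785035) = +1·(785035/208921) since 208921 mod 4 = 1, 785035 mod 4 = 3; sign now -1
(785035/208921) = (158272/208921)   [reduce mod 208921]
158272 = 2^6·2473; (2/208921) = +1 since 208921 mod 8 = 1, so (158272/208921) = (+1)^6·(2473/208921); sign now -1
reciprocity: (2473/208921) = +1·(208921/2473) since 2473 mod 4 = 1, 208921 mod 4 = 1; sign now -1
(208921/2473) = (1189/2473)   [reduce mod 2473]
reciprocity: (1189/2473) = +1·(2473/1189) since 1189 mod 4 = 1, 2473 mod 4 = 1; sign now -1
(2473/1189) = (95/1189)   [reduce mod 1189]
reciprocity: (95/1189) = +1·(1189/95) since 95 mod 4 = 3, 1189 mod 4 = 1; sign now -1
(1189/95) = (49/95)   [reduce mod 95]
reciprocity: (49/95) = +1·(95/49) since 49 mod 4 = 1, 95 mod 4 = 3; sign now -1
(95/49) = (46/49)   [reduce mod 49]
46 = 2^1·23; (2/49) = +1 since 49 mod 8 = 1, so (46/49) = (+1)^1·(23/49); sign now -1
reciprocity: (23/49) = +1·(49/23) since 23 mod 4 = 3, 49 mod 4 = 1; sign now -1
(49/23) = (3/23)   [reduce mod 23]
reciprocity: (3/23) = -1·(23/3) since 3 mod 4 = 3, 23 mod 4 = 3; sign now +1
(23/3) = (2/3)   [reduce mod 3]
2 = 2^1·1; (2/3) = -1 since 3 mod 8 = 3, so (2/3) = (-1)^1·(1/3); sign now -1
(1/3) = 1; final value = sign = -1

-1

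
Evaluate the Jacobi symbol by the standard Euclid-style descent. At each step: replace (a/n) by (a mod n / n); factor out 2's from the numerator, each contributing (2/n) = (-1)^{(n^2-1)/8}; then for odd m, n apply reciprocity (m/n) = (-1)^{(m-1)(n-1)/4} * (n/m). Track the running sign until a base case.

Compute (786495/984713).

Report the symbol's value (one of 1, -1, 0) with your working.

1

reciprocity: (786495/984713) = +1·(984713/786495) since 786495 mod 4 = 3, 984713 mod 4 = 1; sign now +1
(984713/786495) = (198218/786495)   [reduce mod 786495]
198218 = 2^1·99109; (2/786495) = +1 since 786495 mod 8 = 7, so (198218/786495) = (+1)^1·(99109/786495); sign now +1
reciprocity: (99109/786495) = +1·(786495/99109) since 99109 mod 4 = 1, 786495 mod 4 = 3; sign now +1
(786495/99109) = (92732/99109)   [reduce mod 99109]
92732 = 2^2·23183; (2/99109) = -1 since 99109 mod 8 = 5, so (92732/99109) = (-1)^2·(23183/99109); sign now +1
reciprocity: (23183/99109) = +1·(99109/23183) since 23183 mod 4 = 3, 99109 mod 4 = 1; sign now +1
(99109/23183) = (6377/23183)   [reduce mod 23183]
reciprocity: (6377/23183) = +1·(23183/6377) since 6377 mod 4 = 1, 23183 mod 4 = 3; sign now +1
(23183/6377) = (4052/6377)   [reduce mod 6377]
4052 = 2^2·1013; (2/6377) = +1 since 6377 mod 8 = 1, so (4052/6377) = (+1)^2·(1013/6377); sign now +1
reciprocity: (1013/6377) = +1·(6377/1013) since 1013 mod 4 = 1, 6377 mod 4 = 1; sign now +1
(6377/1013) = (299/1013)   [reduce mod 1013]
reciprocity: (299/1013) = +1·(1013/299) since 299 mod 4 = 3, 1013 mod 4 = 1; sign now +1
(1013/299) = (116/299)   [reduce mod 299]
116 = 2^2·29; (2/299) = -1 since 299 mod 8 = 3, so (116/299) = (-1)^2·(29/299); sign now +1
reciprocity: (29/299) = +1·(299/29) since 29 mod 4 = 1, 299 mod 4 = 3; sign now +1
(299/29) = (9/29)   [reduce mod 29]
reciprocity: (9/29) = +1·(29/9) since 9 mod 4 = 1, 29 mod 4 = 1; sign now +1
(29/9) = (2/9)   [reduce mod 9]
2 = 2^1·1; (2/9) = +1 since 9 mod 8 = 1, so (2/9) = (+1)^1·(1/9); sign now +1
(1/9) = 1; final value = sign = +1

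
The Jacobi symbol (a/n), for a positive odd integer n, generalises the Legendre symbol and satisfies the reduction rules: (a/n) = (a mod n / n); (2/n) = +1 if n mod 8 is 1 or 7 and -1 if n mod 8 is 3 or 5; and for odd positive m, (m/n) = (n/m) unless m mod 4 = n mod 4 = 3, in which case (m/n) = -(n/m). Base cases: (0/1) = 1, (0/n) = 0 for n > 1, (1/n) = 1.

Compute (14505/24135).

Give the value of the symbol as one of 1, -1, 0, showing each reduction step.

0

reciprocity: (14505/24135) = +1·(24135/14505) since 14505 mod 4 = 1, 24135 mod 4 = 3; sign now +1
(24135/14505) = (9630/14505)   [reduce mod 14505]
9630 = 2^1·4815; (2/14505) = +1 since 14505 mod 8 = 1, so (9630/14505) = (+1)^1·(4815/14505); sign now +1
reciprocity: (4815/14505) = +1·(14505/4815) since 4815 mod 4 = 3, 14505 mod 4 = 1; sign now +1
(14505/4815) = (60/4815)   [reduce mod 4815]
60 = 2^2·15; (2/4815) = +1 since 4815 mod 8 = 7, so (60/4815) = (+1)^2·(15/4815); sign now +1
reciprocity: (15/4815) = -1·(4815/15) since 15 mod 4 = 3, 4815 mod 4 = 3; sign now -1
(4815/15) = (0/15)   [reduce mod 15]
(0/15) = 0   [gcd(a, n) > 1]; final value = 0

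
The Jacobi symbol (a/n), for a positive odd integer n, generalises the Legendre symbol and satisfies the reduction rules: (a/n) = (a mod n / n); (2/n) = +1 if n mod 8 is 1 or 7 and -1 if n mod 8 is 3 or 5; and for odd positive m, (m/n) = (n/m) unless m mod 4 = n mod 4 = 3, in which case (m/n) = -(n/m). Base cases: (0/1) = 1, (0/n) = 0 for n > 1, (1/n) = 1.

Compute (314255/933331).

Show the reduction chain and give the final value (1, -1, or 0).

flip (314255/933331) -> (933331/314255): both odd, 314255 mod 4 = 3, 933331 mod 4 = 3, so the flip contributes -1; sign now -1
(933331/314255): 933331 mod 314255 = 304821, so (933331/314255) = (304821/314255)
flip (304821/314255) -> (314255/304821): both odd, 304821 mod 4 = 1, 314255 mod 4 = 3, so the flip contributes +1; sign now -1
(314255/304821): 314255 mod 304821 = 9434, so (314255/304821) = (9434/304821)
factor out 2^1: 9434 = 2^1·4717; with 304821 mod 8 = 5, (2/304821) = -1; sign now +1; continue with (4717/304821)
flip (4717/304821) -> (304821/4717): both odd, 4717 mod 4 = 1, 304821 mod 4 = 1, so the flip contributes +1; sign now +1
(304821/4717): 304821 mod 4717 = 2933, so (304821/4717) = (2933/4717)
flip (2933/4717) -> (4717/2933): both odd, 2933 mod 4 = 1, 4717 mod 4 = 1, so the flip contributes +1; sign now +1
(4717/2933): 4717 mod 2933 = 1784, so (4717/2933) = (1784/2933)
factor out 2^3: 1784 = 2^3·223; with 2933 mod 8 = 5, (2/2933) = -1; sign now -1; continue with (223/2933)
flip (223/2933) -> (2933/223): both odd, 223 mod 4 = 3, 2933 mod 4 = 1, so the flip contributes +1; sign now -1
(2933/223): 2933 mod 223 = 34, so (2933/223) = (34/223)
factor out 2^1: 34 = 2^1·17; with 223 mod 8 = 7, (2/223) = +1; sign now -1; continue with (17/223)
flip (17/223) -> (223/17): both odd, 17 mod 4 = 1, 223 mod 4 = 3, so the flip contributes +1; sign now -1
(223/17): 223 mod 17 = 2, so (223/17) = (2/17)
factor out 2^1: 2 = 2^1·1; with 17 mod 8 = 1, (2/17) = +1; sign now -1; continue with (1/17)
reached (1/17) = 1, so the symbol is -1

-1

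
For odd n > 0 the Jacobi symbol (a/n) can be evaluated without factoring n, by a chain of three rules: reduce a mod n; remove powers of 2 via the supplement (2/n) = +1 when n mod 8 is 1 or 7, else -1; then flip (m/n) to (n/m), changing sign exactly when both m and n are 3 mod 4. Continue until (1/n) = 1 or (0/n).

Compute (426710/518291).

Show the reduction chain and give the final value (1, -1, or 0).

426710 = 2^1·213355; (2/518291) = -1 since 518291 mod 8 = 3, so (426710/518291) = (-1)^1·(213355/518291); sign now -1
reciprocity: (213355/518291) = -1·(518291/213355) since 213355 mod 4 = 3, 518291 mod 4 = 3; sign now +1
(518291/213355) = (91581/213355)   [reduce mod 213355]
reciprocity: (91581/213355) = +1·(213355/91581) since 91581 mod 4 = 1, 213355 mod 4 = 3; sign now +1
(213355/91581) = (30193/91581)   [reduce mod 91581]
reciprocity: (30193/91581) = +1·(91581/30193) since 30193 mod 4 = 1, 91581 mod 4 = 1; sign now +1
(91581/30193) = (1002/30193)   [reduce mod 30193]
1002 = 2^1·501; (2/30193) = +1 since 30193 mod 8 = 1, so (1002/30193) = (+1)^1·(501/30193); sign now +1
reciprocity: (501/30193) = +1·(30193/501) since 501 mod 4 = 1, 30193 mod 4 = 1; sign now +1
(30193/501) = (133/501)   [reduce mod 501]
reciprocity: (133/501) = +1·(501/133) since 133 mod 4 = 1, 501 mod 4 = 1; sign now +1
(501/133) = (102/133)   [reduce mod 133]
102 = 2^1·51; (2/133) = -1 since 133 mod 8 = 5, so (102/133) = (-1)^1·(51/133); sign now -1
reciprocity: (51/133) = +1·(133/51) since 51 mod 4 = 3, 133 mod 4 = 1; sign now -1
(133/51) = (31/51)   [reduce mod 51]
reciprocity: (31/51) = -1·(51/31) since 31 mod 4 = 3, 51 mod 4 = 3; sign now +1
(51/31) = (20/31)   [reduce mod 31]
20 = 2^2·5; (2/31) = +1 since 31 mod 8 = 7, so (20/31) = (+1)^2·(5/31); sign now +1
reciprocity: (5/31) = +1·(31/5) since 5 mod 4 = 1, 31 mod 4 = 3; sign now +1
(31/5) = (1/5)   [reduce mod 5]
(1/5) = 1; final value = sign = +1

1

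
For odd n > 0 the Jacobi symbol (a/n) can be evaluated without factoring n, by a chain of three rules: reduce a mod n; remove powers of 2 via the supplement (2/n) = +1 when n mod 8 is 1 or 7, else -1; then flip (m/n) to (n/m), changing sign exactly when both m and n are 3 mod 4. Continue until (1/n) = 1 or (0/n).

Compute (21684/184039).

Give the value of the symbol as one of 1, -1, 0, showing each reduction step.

1

factor out 2^2: 21684 = 2^2·5421; with 184039 mod 8 = 7, (2/184039) = +1; sign now +1; continue with (5421/184039)
flip (5421/184039) -> (184039/5421): both odd, 5421 mod 4 = 1, 184039 mod 4 = 3, so the flip contributes +1; sign now +1
(184039/5421): 184039 mod 5421 = 5146, so (184039/5421) = (5146/5421)
factor out 2^1: 5146 = 2^1·2573; with 5421 mod 8 = 5, (2/5421) = -1; sign now -1; continue with (2573/5421)
flip (2573/5421) -> (5421/2573): both odd, 2573 mod 4 = 1, 5421 mod 4 = 1, so the flip contributes +1; sign now -1
(5421/2573): 5421 mod 2573 = 275, so (5421/2573) = (275/2573)
flip (275/2573) -> (2573/275): both odd, 275 mod 4 = 3, 2573 mod 4 = 1, so the flip contributes +1; sign now -1
(2573/275): 2573 mod 275 = 98, so (2573/275) = (98/275)
factor out 2^1: 98 = 2^1·49; with 275 mod 8 = 3, (2/275) = -1; sign now +1; continue with (49/275)
flip (49/275) -> (275/49): both odd, 49 mod 4 = 1, 275 mod 4 = 3, so the flip contributes +1; sign now +1
(275/49): 275 mod 49 = 30, so (275/49) = (30/49)
factor out 2^1: 30 = 2^1·15; with 49 mod 8 = 1, (2/49) = +1; sign now +1; continue with (15/49)
flip (15/49) -> (49/15): both odd, 15 mod 4 = 3, 49 mod 4 = 1, so the flip contributes +1; sign now +1
(49/15): 49 mod 15 = 4, so (49/15) = (4/15)
factor out 2^2: 4 = 2^2·1; with 15 mod 8 = 7, (2/15) = +1; sign now +1; continue with (1/15)
reached (1/15) = 1, so the symbol is +1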